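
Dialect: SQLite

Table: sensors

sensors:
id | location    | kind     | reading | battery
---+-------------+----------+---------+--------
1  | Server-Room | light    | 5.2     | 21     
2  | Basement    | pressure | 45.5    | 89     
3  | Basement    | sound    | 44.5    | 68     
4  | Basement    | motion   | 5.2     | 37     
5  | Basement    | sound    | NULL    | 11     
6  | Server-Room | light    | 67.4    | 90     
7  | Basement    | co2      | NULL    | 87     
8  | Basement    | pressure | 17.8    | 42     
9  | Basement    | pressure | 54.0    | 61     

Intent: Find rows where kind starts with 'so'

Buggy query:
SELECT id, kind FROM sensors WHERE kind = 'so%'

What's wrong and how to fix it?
Bug: '=' compares the literal string including the % character; pattern matching needs LIKE

Fix: Replace '=' with LIKE so 'so%' is treated as a pattern

Corrected query:
SELECT id, kind FROM sensors WHERE kind LIKE 'so%'

Result:
id | kind 
---+------
3  | sound
5  | sound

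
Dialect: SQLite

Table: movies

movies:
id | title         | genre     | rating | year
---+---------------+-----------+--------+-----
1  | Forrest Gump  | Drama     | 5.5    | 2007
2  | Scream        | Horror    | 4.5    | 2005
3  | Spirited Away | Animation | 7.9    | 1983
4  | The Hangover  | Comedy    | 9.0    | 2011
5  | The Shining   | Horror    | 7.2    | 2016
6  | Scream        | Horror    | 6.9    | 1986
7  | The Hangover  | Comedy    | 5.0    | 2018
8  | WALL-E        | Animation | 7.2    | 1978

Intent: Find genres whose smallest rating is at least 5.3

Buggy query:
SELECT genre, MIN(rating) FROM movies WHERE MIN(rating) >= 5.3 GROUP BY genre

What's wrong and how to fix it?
Bug: MIN() in WHERE is a misuse of aggregate

Fix: Use HAVING for the per-group MIN condition

Corrected query:
SELECT genre, MIN(rating) FROM movies GROUP BY genre HAVING MIN(rating) >= 5.3

Result:
genre     | MIN(rating)
----------+------------
Animation | 7.2        
Drama     | 5.5        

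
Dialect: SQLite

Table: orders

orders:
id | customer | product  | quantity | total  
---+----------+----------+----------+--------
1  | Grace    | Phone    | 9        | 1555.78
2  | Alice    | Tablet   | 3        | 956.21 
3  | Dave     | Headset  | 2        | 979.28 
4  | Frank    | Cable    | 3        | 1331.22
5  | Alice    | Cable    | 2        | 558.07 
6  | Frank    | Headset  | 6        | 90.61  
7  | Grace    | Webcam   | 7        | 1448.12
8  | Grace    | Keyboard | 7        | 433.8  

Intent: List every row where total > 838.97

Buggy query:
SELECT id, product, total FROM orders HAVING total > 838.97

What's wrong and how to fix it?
Bug: This is a non-aggregate query (no GROUP BY, no aggregates), so in SQLite the HAVING clause is invalid here; a row-level condition belongs in WHERE

Fix: Replace HAVING with WHERE since the condition applies to individual rows

Corrected query:
SELECT id, product, total FROM orders WHERE total > 838.97

Result:
id | product | total  
---+---------+--------
1  | Phone   | 1555.78
2  | Tablet  | 956.21 
3  | Headset | 979.28 
4  | Cable   | 1331.22
7  | Webcam  | 1448.12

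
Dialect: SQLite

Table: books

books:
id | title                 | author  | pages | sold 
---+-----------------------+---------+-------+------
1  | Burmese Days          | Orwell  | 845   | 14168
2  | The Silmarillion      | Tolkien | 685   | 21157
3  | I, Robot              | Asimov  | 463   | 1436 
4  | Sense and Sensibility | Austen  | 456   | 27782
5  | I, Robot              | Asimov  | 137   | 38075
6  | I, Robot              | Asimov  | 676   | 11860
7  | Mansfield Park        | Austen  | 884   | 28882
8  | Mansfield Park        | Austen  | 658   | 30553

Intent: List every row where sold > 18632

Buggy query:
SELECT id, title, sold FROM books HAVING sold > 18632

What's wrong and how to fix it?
Bug: HAVING filters the output of aggregation, but this query has no GROUP BY and no aggregate functions, so SQLite rejects it (HAVING clause on a non-aggregate query); the condition here is per row

Fix: Replace HAVING with WHERE since the condition applies to individual rows

Corrected query:
SELECT id, title, sold FROM books WHERE sold > 18632

Result:
id | title                 | sold 
---+-----------------------+------
2  | The Silmarillion      | 21157
4  | Sense and Sensibility | 27782
5  | I, Robot              | 38075
7  | Mansfield Park        | 28882
8  | Mansfield Park        | 30553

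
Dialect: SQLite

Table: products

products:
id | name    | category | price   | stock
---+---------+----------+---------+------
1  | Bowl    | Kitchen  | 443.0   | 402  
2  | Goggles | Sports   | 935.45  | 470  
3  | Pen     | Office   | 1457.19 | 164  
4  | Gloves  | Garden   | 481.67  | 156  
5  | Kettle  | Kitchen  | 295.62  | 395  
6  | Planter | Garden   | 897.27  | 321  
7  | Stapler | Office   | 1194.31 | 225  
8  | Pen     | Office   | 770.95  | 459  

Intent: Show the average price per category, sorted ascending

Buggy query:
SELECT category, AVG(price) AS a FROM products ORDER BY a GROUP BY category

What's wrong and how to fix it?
Bug: ORDER BY appears before GROUP BY; SQL clause order requires GROUP BY first

Fix: Move ORDER BY to the end, after GROUP BY

Corrected query:
SELECT category, AVG(price) AS a FROM products GROUP BY category ORDER BY a

Result:
category | a          
---------+------------
Kitchen  | 369.31     
Garden   | 689.47     
Sports   | 935.45     
Office   | 1140.816667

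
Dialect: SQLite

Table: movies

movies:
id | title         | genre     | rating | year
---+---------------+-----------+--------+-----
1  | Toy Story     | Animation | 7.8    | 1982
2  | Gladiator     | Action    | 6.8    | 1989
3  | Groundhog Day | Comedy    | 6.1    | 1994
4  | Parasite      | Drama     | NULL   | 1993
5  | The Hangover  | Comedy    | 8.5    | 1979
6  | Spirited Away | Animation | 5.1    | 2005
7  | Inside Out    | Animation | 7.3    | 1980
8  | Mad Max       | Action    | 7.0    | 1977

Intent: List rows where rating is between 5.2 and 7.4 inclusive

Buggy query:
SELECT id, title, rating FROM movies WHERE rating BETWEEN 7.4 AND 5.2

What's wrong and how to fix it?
Bug: BETWEEN expects the lower bound first; with 7.4 AND 5.2 the range is empty

Fix: Write BETWEEN 5.2 AND 7.4

Corrected query:
SELECT id, title, rating FROM movies WHERE rating BETWEEN 5.2 AND 7.4

Result:
id | title         | rating
---+---------------+-------
2  | Gladiator     | 6.8   
3  | Groundhog Day | 6.1   
7  | Inside Out    | 7.3   
8  | Mad Max       | 7     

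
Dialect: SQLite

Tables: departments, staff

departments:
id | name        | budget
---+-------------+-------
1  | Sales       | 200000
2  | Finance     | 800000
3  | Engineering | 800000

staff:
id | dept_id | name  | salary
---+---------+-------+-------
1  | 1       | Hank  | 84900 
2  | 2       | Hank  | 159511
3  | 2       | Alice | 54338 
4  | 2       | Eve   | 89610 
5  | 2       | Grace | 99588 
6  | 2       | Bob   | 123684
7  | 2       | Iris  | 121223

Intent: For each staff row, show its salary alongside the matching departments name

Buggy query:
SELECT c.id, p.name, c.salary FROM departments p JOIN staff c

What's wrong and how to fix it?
Bug: Missing join condition: each staff row is matched to all departments rows instead of just its own

Fix: Specify the join condition linking the foreign key to the parent id

Corrected query:
SELECT c.id, p.name, c.salary FROM departments p JOIN staff c ON c.dept_id = p.id

Result:
id | name    | salary
---+---------+-------
1  | Sales   | 84900 
2  | Finance | 159511
3  | Finance | 54338 
4  | Finance | 89610 
5  | Finance | 99588 
6  | Finance | 123684
7  | Finance | 121223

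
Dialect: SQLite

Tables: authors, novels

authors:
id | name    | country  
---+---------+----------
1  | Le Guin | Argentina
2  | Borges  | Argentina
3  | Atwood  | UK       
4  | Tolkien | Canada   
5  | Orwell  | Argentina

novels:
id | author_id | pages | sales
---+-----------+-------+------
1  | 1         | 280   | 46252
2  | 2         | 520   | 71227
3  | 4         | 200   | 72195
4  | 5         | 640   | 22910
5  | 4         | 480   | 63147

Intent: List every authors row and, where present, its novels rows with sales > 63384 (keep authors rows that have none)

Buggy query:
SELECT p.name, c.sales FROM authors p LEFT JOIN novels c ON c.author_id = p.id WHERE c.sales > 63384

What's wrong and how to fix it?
Bug: A WHERE condition on the right-hand table after LEFT JOIN drops unmatched parents

Fix: Put 'c.sales > 63384' in the JOIN's ON clause instead of WHERE

Corrected query:
SELECT p.name, c.sales FROM authors p LEFT JOIN novels c ON c.author_id = p.id AND c.sales > 63384

Result:
name    | sales
--------+------
Le Guin | NULL 
Borges  | 71227
Atwood  | NULL 
Tolkien | 72195
Orwell  | NULL 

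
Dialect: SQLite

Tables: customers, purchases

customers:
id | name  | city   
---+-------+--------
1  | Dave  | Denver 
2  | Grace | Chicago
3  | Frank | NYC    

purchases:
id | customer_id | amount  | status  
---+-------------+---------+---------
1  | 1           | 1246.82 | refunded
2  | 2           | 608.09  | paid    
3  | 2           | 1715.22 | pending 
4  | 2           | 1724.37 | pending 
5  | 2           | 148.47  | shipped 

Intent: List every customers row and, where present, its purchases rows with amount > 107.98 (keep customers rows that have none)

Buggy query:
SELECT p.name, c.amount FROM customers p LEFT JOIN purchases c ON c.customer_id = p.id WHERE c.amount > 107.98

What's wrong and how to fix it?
Bug: A WHERE condition on the right-hand table after LEFT JOIN drops unmatched parents

Fix: Put 'c.amount > 107.98' in the JOIN's ON clause instead of WHERE

Corrected query:
SELECT p.name, c.amount FROM customers p LEFT JOIN purchases c ON c.customer_id = p.id AND c.amount > 107.98

Result:
name  | amount 
------+--------
Dave  | 1246.82
Grace | 148.47 
Grace | 608.09 
Grace | 1715.22
Grace | 1724.37
Frank | NULL   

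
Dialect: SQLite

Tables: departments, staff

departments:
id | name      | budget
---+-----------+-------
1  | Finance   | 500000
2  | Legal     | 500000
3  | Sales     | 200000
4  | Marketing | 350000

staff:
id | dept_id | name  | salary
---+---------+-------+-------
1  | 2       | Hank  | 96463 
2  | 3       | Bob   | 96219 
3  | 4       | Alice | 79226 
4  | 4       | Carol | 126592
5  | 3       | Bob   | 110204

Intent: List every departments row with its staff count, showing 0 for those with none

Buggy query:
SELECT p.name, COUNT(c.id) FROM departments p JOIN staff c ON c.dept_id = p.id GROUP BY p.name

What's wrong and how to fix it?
Bug: An inner join excludes parents with zero children

Fix: Switch to LEFT JOIN to retain unmatched parent rows

Corrected query:
SELECT p.name, COUNT(c.id) FROM departments p LEFT JOIN staff c ON c.dept_id = p.id GROUP BY p.name

Result:
name      | COUNT(c.id)
----------+------------
Finance   | 0          
Legal     | 1          
Marketing | 2          
Sales     | 2          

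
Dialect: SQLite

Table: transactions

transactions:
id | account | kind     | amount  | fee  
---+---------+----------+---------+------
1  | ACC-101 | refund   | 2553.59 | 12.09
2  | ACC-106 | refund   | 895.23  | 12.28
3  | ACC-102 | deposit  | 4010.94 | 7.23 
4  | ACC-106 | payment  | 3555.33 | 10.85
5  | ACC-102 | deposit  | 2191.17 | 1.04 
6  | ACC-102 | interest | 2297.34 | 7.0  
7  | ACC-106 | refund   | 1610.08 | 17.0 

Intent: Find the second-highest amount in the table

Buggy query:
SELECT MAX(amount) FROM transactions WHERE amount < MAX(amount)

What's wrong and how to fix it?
Bug: MAX(amount) on the right of the comparison is an aggregate-in-WHERE error

Fix: Compute the overall MAX in a subquery, then take MAX of rows below it

Corrected query:
SELECT MAX(amount) FROM transactions WHERE amount < (SELECT MAX(amount) FROM transactions)

Result:
MAX(amount)
-----------
3555.33    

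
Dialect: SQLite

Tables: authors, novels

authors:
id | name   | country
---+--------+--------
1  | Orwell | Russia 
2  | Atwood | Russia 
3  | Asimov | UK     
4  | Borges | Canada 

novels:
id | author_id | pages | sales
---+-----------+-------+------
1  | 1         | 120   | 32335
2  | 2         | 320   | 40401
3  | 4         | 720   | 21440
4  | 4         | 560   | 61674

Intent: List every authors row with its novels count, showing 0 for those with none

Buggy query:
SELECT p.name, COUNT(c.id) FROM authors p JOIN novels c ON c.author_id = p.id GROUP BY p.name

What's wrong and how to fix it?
Bug: An inner join excludes parents with zero children

Fix: Switch to LEFT JOIN to retain unmatched parent rows

Corrected query:
SELECT p.name, COUNT(c.id) FROM authors p LEFT JOIN novels c ON c.author_id = p.id GROUP BY p.name

Result:
name   | COUNT(c.id)
-------+------------
Asimov | 0          
Atwood | 1          
Borges | 2          
Orwell | 1          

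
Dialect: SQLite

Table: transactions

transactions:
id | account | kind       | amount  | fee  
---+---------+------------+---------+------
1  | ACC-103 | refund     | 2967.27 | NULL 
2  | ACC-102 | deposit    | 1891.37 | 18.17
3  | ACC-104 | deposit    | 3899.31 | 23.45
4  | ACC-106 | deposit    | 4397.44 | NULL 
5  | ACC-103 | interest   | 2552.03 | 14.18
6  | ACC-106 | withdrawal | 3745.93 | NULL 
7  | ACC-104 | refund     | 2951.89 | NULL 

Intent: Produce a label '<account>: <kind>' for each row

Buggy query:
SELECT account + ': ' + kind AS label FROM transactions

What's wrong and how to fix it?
Bug: '+' is numeric addition; on text columns SQLite converts them to 0 instead of concatenating

Fix: Replace + with || to concatenate text

Corrected query:
SELECT account || ': ' || kind AS label FROM transactions

Result:
label              
-------------------
ACC-103: refund    
ACC-102: deposit   
ACC-104: deposit   
ACC-106: deposit   
ACC-103: interest  
ACC-106: withdrawal
ACC-104: refund    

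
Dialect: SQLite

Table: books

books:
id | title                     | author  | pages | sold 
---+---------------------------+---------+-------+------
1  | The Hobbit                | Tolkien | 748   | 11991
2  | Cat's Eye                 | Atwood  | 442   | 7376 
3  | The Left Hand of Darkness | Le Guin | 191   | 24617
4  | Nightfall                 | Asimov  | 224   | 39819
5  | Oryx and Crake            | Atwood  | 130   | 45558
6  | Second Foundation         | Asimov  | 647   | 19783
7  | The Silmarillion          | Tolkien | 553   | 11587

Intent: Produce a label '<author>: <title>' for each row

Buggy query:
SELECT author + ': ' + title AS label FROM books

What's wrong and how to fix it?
Bug: SQLite uses || for string concatenation; + coerces text to numbers (yielding 0)

Fix: Use the || operator for string concatenation

Corrected query:
SELECT author || ': ' || title AS label FROM books

Result:
label                             
----------------------------------
Tolkien: The Hobbit               
Atwood: Cat's Eye                 
Le Guin: The Left Hand of Darkness
Asimov: Nightfall                 
Atwood: Oryx and Crake            
Asimov: Second Foundation         
Tolkien: The Silmarillion         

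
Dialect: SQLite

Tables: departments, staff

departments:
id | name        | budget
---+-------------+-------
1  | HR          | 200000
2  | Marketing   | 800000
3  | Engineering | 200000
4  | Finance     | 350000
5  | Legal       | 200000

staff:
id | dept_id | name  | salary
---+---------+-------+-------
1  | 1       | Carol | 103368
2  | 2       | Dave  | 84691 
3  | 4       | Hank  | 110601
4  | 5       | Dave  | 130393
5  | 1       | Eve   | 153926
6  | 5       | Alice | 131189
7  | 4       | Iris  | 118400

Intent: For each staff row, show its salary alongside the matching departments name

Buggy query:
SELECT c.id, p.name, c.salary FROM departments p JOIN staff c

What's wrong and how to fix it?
Bug: JOIN with no ON clause produces a cartesian product; every staff row pairs with every departments row

Fix: Add ON c.dept_id = p.id to the JOIN

Corrected query:
SELECT c.id, p.name, c.salary FROM departments p JOIN staff c ON c.dept_id = p.id

Result:
id | name      | salary
---+-----------+-------
1  | HR        | 103368
2  | Marketing | 84691 
3  | Finance   | 110601
4  | Legal     | 130393
5  | HR        | 153926
6  | Legal     | 131189
7  | Finance   | 118400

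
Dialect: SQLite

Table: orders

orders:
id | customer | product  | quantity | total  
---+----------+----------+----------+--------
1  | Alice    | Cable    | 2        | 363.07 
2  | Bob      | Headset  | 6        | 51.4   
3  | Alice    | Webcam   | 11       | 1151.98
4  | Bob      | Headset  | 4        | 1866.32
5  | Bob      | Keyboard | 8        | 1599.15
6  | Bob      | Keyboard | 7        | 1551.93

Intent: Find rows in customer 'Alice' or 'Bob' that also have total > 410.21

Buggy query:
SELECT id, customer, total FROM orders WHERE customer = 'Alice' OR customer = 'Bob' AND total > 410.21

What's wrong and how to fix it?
Bug: Without parentheses, AND is evaluated before OR, so the total filter only applies to the 'Bob' branch

Fix: Add parentheses around the OR so the AND applies to both alternatives

Corrected query:
SELECT id, customer, total FROM orders WHERE (customer = 'Alice' OR customer = 'Bob') AND total > 410.21

Result:
id | customer | total  
---+----------+--------
3  | Alice    | 1151.98
4  | Bob      | 1866.32
5  | Bob      | 1599.15
6  | Bob      | 1551.93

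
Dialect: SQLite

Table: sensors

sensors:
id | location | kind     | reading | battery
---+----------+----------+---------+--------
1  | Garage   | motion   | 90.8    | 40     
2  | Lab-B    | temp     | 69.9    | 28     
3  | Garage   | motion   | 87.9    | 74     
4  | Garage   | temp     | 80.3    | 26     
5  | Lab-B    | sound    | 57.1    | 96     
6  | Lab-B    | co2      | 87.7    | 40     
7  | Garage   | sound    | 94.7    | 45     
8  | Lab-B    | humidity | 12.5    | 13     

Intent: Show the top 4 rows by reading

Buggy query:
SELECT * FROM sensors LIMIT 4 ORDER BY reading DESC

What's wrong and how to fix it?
Bug: ORDER BY cannot follow LIMIT; LIMIT is the final clause

Fix: Sort with ORDER BY, then apply LIMIT

Corrected query:
SELECT * FROM sensors ORDER BY reading DESC LIMIT 4

Result:
id | location | kind   | reading | battery
---+----------+--------+---------+--------
7  | Garage   | sound  | 94.7    | 45     
1  | Garage   | motion | 90.8    | 40     
3  | Garage   | motion | 87.9    | 74     
6  | Lab-B    | co2    | 87.7    | 40     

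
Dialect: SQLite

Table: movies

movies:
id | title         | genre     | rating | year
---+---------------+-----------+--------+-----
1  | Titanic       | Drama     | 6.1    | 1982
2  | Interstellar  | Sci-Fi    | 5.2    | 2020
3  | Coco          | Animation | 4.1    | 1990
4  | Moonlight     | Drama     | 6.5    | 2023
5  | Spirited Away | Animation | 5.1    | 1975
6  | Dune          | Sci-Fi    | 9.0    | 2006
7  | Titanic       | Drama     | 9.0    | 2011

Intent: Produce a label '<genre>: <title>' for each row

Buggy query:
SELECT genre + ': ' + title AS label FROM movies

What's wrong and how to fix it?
Bug: '+' is numeric addition; on text columns SQLite converts them to 0 instead of concatenating

Fix: Use the || operator for string concatenation

Corrected query:
SELECT genre || ': ' || title AS label FROM movies

Result:
label                   
------------------------
Drama: Titanic          
Sci-Fi: Interstellar    
Animation: Coco         
Drama: Moonlight        
Animation: Spirited Away
Sci-Fi: Dune            
Drama: Titanic          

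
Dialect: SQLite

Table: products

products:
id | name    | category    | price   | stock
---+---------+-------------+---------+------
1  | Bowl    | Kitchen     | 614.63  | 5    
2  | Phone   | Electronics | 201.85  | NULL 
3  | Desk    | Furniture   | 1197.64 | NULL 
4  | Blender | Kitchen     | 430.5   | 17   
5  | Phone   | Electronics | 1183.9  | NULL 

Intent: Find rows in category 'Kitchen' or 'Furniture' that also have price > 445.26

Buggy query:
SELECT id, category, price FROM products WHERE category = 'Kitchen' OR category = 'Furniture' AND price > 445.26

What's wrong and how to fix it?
Bug: Without parentheses, AND is evaluated before OR, so the price filter only applies to the 'Furniture' branch

Fix: Add parentheses around the OR so the AND applies to both alternatives

Corrected query:
SELECT id, category, price FROM products WHERE (category = 'Kitchen' OR category = 'Furniture') AND price > 445.26

Result:
id | category  | price  
---+-----------+--------
1  | Kitchen   | 614.63 
3  | Furniture | 1197.64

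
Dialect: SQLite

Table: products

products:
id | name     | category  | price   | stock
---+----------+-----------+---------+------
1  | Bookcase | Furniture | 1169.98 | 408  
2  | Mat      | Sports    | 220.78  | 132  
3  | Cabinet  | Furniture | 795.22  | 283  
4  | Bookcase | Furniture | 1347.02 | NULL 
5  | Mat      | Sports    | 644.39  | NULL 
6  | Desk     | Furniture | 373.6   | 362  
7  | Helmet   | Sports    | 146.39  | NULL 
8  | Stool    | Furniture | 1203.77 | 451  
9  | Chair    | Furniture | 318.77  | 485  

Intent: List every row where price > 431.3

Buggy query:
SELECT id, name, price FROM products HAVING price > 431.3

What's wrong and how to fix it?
Bug: HAVING filters the output of aggregation, but this query has no GROUP BY and no aggregate functions, so SQLite rejects it (HAVING clause on a non-aggregate query); the condition here is per row

Fix: Replace HAVING with WHERE since the condition applies to individual rows

Corrected query:
SELECT id, name, price FROM products WHERE price > 431.3

Result:
id | name     | price  
---+----------+--------
1  | Bookcase | 1169.98
3  | Cabinet  | 795.22 
4  | Bookcase | 1347.02
5  | Mat      | 644.39 
8  | Stool    | 1203.77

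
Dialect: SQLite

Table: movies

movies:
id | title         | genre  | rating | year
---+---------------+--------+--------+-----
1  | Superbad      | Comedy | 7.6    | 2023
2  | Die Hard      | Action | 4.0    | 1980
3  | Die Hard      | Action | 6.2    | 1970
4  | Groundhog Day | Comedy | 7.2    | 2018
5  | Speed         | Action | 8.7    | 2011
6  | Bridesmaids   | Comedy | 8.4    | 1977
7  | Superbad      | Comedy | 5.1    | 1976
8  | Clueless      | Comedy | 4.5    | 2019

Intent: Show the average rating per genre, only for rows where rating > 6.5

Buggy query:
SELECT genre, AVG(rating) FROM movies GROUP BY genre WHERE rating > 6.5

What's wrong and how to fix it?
Bug: WHERE cannot follow GROUP BY

Fix: Place WHERE between FROM and GROUP BY

Corrected query:
SELECT genre, AVG(rating) FROM movies WHERE rating > 6.5 GROUP BY genre

Result:
genre  | AVG(rating)
-------+------------
Action | 8.7        
Comedy | 7.733333   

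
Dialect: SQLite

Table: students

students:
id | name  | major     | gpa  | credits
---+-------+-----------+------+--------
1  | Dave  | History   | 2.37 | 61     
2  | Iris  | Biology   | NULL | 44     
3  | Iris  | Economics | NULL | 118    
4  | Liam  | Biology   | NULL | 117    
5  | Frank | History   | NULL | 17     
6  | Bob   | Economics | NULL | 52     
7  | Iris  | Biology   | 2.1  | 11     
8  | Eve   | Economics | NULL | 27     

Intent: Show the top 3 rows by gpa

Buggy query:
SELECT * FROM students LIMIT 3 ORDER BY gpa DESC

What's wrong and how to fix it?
Bug: LIMIT must come after ORDER BY

Fix: Swap the clauses: ORDER BY first, then LIMIT

Corrected query:
SELECT * FROM students ORDER BY gpa DESC LIMIT 3

Result:
id | name | major   | gpa  | credits
---+------+---------+------+--------
1  | Dave | History | 2.37 | 61     
7  | Iris | Biology | 2.1  | 11     
2  | Iris | Biology | NULL | 44     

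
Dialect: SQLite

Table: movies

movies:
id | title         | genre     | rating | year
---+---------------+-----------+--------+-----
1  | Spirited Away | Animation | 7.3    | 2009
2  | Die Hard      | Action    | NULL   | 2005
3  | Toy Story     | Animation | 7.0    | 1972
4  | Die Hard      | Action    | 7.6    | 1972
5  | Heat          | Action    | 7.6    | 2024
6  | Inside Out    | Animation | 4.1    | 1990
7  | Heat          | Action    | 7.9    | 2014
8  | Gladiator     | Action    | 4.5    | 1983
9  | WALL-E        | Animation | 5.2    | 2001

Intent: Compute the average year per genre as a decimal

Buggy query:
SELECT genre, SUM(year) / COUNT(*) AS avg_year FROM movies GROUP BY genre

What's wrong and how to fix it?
Bug: SUM(year) and COUNT(*) are both integers; the division truncates the fractional part

Fix: Cast one side to REAL so the division keeps the fractional part

Corrected query:
SELECT genre, SUM(year) * 1.0 / COUNT(*) AS avg_year FROM movies GROUP BY genre

Result:
genre     | avg_year
----------+---------
Action    | 1999.6  
Animation | 1993    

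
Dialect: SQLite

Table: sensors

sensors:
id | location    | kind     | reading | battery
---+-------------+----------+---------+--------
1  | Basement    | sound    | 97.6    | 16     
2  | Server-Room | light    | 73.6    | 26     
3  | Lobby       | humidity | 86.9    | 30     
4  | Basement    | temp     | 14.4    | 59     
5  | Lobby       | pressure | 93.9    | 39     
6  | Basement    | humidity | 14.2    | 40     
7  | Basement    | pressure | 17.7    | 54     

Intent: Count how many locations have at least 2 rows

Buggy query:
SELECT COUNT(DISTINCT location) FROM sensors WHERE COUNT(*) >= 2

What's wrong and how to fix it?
Bug: COUNT(*) cannot appear in WHERE; the per-group count doesn't exist yet

Fix: Use a subquery that GROUPs and filters with HAVING, then count its rows

Corrected query:
SELECT COUNT(*) FROM (SELECT location FROM sensors GROUP BY location HAVING COUNT(*) >= 2)

Result:
COUNT(*)
--------
2       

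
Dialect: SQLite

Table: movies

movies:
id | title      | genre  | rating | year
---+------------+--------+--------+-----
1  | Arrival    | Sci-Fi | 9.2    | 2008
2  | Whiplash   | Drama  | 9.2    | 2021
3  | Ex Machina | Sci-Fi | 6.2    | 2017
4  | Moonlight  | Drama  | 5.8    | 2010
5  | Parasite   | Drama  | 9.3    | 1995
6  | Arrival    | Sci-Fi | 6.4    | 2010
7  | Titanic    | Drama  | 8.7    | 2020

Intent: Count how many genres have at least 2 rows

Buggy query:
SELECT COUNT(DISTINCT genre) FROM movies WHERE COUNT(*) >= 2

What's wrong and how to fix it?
Bug: WHERE filters individual rows, not groups, so a group-level COUNT is invalid there

Fix: Use a subquery that GROUPs and filters with HAVING, then count its rows

Corrected query:
SELECT COUNT(*) FROM (SELECT genre FROM movies GROUP BY genre HAVING COUNT(*) >= 2)

Result:
COUNT(*)
--------
2       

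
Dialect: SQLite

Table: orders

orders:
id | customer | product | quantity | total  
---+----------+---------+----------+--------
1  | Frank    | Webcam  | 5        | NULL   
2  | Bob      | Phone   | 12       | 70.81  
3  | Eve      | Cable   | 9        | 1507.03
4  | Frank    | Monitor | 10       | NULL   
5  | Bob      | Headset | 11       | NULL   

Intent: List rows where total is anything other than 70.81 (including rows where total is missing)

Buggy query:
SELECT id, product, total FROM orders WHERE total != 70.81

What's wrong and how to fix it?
Bug: Inequality against NULL is unknown, not true; rows with NULL are dropped

Fix: Add an explicit OR total IS NULL to include the missing-value rows

Corrected query:
SELECT id, product, total FROM orders WHERE total != 70.81 OR total IS NULL

Result:
id | product | total  
---+---------+--------
1  | Webcam  | NULL   
3  | Cable   | 1507.03
4  | Monitor | NULL   
5  | Headset | NULL   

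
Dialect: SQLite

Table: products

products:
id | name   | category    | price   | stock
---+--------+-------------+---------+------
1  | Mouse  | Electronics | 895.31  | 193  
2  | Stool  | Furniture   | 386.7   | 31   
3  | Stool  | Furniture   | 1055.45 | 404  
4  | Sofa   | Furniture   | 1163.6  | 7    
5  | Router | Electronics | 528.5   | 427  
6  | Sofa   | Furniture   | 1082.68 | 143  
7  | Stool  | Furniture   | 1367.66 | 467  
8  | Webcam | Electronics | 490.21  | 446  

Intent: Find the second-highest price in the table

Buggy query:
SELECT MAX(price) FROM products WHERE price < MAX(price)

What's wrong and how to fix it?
Bug: The inner MAX is an aggregate inside WHERE, which is not allowed

Fix: Put the inner MAX in a scalar subquery

Corrected query:
SELECT MAX(price) FROM products WHERE price < (SELECT MAX(price) FROM products)

Result:
MAX(price)
----------
1163.6    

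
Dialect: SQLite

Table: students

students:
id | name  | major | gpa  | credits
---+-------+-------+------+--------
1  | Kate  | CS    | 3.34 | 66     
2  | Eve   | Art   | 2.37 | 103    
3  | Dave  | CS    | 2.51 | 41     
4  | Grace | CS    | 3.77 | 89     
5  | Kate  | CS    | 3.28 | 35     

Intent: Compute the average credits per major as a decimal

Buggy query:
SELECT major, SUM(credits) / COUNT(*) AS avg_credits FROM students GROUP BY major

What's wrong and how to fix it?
Bug: SUM(credits) and COUNT(*) are both integers; the division truncates the fractional part

Fix: Multiply by 1.0 (or CAST to REAL) to force floating-point division

Corrected query:
SELECT major, SUM(credits) * 1.0 / COUNT(*) AS avg_credits FROM students GROUP BY major

Result:
major | avg_credits
------+------------
Art   | 103        
CS    | 57.75      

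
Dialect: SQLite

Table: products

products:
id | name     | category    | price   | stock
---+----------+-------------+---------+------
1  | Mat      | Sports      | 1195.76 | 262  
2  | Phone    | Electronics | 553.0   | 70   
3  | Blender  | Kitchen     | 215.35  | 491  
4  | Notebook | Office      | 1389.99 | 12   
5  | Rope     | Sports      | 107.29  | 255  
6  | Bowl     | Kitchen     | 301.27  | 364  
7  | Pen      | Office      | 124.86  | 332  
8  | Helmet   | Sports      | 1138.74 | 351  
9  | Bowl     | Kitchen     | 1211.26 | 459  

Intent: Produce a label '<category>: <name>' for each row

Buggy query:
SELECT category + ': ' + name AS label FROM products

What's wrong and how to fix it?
Bug: '+' is numeric addition; on text columns SQLite converts them to 0 instead of concatenating

Fix: Replace + with || to concatenate text

Corrected query:
SELECT category || ': ' || name AS label FROM products

Result:
label             
------------------
Sports: Mat       
Electronics: Phone
Kitchen: Blender  
Office: Notebook  
Sports: Rope      
Kitchen: Bowl     
Office: Pen       
Sports: Helmet    
Kitchen: Bowl     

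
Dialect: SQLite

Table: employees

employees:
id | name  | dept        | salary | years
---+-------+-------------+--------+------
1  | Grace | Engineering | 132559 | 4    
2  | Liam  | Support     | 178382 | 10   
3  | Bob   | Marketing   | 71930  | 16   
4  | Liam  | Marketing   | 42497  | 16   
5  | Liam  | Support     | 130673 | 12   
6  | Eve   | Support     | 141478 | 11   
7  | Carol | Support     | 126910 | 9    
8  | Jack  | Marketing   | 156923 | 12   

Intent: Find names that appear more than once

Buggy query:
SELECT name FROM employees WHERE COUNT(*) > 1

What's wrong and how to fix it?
Bug: WHERE can't reference COUNT(*); aggregates are computed after WHERE

Fix: Group first, then use HAVING for the count condition

Corrected query:
SELECT name FROM employees GROUP BY name HAVING COUNT(*) > 1

Result:
name
----
Liam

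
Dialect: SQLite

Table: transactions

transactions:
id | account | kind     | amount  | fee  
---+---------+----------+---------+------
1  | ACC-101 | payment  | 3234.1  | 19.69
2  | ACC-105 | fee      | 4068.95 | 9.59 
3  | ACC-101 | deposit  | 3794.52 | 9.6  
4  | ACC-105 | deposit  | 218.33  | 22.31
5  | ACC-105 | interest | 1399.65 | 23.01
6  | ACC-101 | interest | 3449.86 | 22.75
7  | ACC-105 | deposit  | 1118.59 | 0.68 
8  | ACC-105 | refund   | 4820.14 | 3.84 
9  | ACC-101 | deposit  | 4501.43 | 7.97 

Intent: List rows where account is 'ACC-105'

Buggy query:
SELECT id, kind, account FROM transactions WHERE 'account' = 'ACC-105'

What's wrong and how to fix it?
Bug: Single quotes denote string literals in SQL; the column name is being compared as a constant string

Fix: Reference the column as account without single quotes

Corrected query:
SELECT id, kind, account FROM transactions WHERE account = 'ACC-105'

Result:
id | kind     | account
---+----------+--------
2  | fee      | ACC-105
4  | deposit  | ACC-105
5  | interest | ACC-105
7  | deposit  | ACC-105
8  | refund   | ACC-105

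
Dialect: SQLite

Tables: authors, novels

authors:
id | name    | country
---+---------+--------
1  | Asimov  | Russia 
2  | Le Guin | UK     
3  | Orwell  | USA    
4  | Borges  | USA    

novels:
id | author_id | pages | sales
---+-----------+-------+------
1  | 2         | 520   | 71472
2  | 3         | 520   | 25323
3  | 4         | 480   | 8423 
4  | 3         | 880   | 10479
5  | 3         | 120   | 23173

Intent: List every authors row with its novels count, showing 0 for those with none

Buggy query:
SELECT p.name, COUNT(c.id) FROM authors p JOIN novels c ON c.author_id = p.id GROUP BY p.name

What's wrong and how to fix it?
Bug: INNER JOIN drops authors rows that have no matching novels rows

Fix: Use LEFT JOIN so parents without children still appear (COUNT(c.id) gives 0)

Corrected query:
SELECT p.name, COUNT(c.id) FROM authors p LEFT JOIN novels c ON c.author_id = p.id GROUP BY p.name

Result:
name    | COUNT(c.id)
--------+------------
Asimov  | 0          
Borges  | 1          
Le Guin | 1          
Orwell  | 3          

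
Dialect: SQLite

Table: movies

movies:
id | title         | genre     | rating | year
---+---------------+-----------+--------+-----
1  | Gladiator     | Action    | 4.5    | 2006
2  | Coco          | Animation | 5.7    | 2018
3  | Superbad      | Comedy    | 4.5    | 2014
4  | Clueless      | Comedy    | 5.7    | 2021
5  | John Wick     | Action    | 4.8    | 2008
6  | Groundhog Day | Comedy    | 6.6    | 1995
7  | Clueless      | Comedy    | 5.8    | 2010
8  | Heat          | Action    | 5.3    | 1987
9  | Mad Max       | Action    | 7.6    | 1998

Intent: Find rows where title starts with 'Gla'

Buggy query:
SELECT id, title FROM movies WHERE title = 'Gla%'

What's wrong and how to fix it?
Bug: '=' compares the literal string including the % character; pattern matching needs LIKE

Fix: Use LIKE for wildcard pattern matching

Corrected query:
SELECT id, title FROM movies WHERE title LIKE 'Gla%'

Result:
id | title    
---+----------
1  | Gladiator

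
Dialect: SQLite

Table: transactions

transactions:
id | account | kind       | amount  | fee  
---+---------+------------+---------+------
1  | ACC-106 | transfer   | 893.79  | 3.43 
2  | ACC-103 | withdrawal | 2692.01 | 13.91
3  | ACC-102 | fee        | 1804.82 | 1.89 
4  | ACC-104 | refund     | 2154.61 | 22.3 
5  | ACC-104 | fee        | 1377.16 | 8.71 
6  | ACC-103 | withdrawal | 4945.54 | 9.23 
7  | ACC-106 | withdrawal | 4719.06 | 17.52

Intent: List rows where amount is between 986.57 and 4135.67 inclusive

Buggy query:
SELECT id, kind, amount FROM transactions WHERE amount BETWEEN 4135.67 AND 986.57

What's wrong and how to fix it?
Bug: BETWEEN expects the lower bound first; with 4135.67 AND 986.57 the range is empty

Fix: Swap the bounds so the smaller value comes first

Corrected query:
SELECT id, kind, amount FROM transactions WHERE amount BETWEEN 986.57 AND 4135.67

Result:
id | kind       | amount 
---+------------+--------
2  | withdrawal | 2692.01
3  | fee        | 1804.82
4  | refund     | 2154.61
5  | fee        | 1377.16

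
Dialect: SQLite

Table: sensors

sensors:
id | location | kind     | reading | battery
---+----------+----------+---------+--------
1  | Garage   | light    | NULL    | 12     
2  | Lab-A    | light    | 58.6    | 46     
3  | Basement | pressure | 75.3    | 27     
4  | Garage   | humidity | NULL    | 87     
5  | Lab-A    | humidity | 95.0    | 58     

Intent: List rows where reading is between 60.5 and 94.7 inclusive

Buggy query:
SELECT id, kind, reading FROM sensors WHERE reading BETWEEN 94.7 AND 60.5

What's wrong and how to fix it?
Bug: BETWEEN expects the lower bound first; with 94.7 AND 60.5 the range is empty

Fix: Write BETWEEN 60.5 AND 94.7

Corrected query:
SELECT id, kind, reading FROM sensors WHERE reading BETWEEN 60.5 AND 94.7

Result:
id | kind     | reading
---+----------+--------
3  | pressure | 75.3   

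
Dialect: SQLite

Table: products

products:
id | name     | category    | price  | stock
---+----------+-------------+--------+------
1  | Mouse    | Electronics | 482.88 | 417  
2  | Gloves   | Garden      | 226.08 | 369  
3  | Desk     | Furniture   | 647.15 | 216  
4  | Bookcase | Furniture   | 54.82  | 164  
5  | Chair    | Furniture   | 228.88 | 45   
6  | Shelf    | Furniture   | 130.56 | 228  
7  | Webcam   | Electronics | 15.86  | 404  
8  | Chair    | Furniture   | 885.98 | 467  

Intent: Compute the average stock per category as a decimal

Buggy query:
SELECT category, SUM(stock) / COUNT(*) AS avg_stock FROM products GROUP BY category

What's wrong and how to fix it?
Bug: SUM(stock) and COUNT(*) are both integers; the division truncates the fractional part

Fix: Multiply by 1.0 (or CAST to REAL) to force floating-point division

Corrected query:
SELECT category, SUM(stock) * 1.0 / COUNT(*) AS avg_stock FROM products GROUP BY category

Result:
category    | avg_stock
------------+----------
Electronics | 410.5    
Furniture   | 224      
Garden      | 369      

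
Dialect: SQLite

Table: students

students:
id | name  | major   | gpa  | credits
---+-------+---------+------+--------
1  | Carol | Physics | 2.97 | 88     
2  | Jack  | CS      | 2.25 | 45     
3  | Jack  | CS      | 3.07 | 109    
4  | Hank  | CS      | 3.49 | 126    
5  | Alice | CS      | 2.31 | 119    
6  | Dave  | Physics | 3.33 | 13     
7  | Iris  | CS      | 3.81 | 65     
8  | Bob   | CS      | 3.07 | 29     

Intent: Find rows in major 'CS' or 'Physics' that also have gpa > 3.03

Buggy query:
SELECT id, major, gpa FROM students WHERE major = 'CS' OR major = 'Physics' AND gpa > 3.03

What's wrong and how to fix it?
Bug: Without parentheses, AND is evaluated before OR, so the gpa filter only applies to the 'Physics' branch

Fix: Add parentheses around the OR so the AND applies to both alternatives

Corrected query:
SELECT id, major, gpa FROM students WHERE (major = 'CS' OR major = 'Physics') AND gpa > 3.03

Result:
id | major   | gpa 
---+---------+-----
3  | CS      | 3.07
4  | CS      | 3.49
6  | Physics | 3.33
7  | CS      | 3.81
8  | CS      | 3.07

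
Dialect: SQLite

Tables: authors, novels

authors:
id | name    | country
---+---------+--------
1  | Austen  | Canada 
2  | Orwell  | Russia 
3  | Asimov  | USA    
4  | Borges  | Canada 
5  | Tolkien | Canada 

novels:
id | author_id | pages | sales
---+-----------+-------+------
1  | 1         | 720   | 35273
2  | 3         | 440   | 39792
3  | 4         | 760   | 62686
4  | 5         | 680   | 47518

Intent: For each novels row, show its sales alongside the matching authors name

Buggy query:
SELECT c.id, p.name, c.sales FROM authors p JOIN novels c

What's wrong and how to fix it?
Bug: Missing join condition: each novels row is matched to all authors rows instead of just its own

Fix: Specify the join condition linking the foreign key to the parent id

Corrected query:
SELECT c.id, p.name, c.sales FROM authors p JOIN novels c ON c.author_id = p.id

Result:
id | name    | sales
---+---------+------
1  | Austen  | 35273
2  | Asimov  | 39792
3  | Borges  | 62686
4  | Tolkien | 47518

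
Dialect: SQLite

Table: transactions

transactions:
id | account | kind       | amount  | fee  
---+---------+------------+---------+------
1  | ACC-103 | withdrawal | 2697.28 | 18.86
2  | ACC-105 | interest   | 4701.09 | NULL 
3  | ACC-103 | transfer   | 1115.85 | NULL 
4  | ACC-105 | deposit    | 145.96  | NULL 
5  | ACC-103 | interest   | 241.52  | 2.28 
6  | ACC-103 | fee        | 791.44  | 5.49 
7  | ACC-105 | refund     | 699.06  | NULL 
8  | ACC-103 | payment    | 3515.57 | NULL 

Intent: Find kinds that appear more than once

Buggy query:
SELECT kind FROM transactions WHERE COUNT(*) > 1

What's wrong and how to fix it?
Bug: WHERE can't reference COUNT(*); aggregates are computed after WHERE

Fix: Group first, then use HAVING for the count condition

Corrected query:
SELECT kind FROM transactions GROUP BY kind HAVING COUNT(*) > 1

Result:
kind    
--------
interest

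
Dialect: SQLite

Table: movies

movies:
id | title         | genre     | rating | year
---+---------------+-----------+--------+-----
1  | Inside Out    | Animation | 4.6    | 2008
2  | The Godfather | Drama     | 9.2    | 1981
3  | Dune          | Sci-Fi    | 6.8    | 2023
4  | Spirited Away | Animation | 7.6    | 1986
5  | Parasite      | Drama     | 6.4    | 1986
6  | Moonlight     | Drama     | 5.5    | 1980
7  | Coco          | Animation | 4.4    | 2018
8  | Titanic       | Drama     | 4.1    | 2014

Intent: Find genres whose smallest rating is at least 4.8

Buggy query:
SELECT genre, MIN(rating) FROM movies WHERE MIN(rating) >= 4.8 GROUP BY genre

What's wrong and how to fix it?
Bug: MIN() in WHERE is a misuse of aggregate

Fix: Replace WHERE with HAVING after the GROUP BY

Corrected query:
SELECT genre, MIN(rating) FROM movies GROUP BY genre HAVING MIN(rating) >= 4.8

Result:
genre  | MIN(rating)
-------+------------
Sci-Fi | 6.8        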